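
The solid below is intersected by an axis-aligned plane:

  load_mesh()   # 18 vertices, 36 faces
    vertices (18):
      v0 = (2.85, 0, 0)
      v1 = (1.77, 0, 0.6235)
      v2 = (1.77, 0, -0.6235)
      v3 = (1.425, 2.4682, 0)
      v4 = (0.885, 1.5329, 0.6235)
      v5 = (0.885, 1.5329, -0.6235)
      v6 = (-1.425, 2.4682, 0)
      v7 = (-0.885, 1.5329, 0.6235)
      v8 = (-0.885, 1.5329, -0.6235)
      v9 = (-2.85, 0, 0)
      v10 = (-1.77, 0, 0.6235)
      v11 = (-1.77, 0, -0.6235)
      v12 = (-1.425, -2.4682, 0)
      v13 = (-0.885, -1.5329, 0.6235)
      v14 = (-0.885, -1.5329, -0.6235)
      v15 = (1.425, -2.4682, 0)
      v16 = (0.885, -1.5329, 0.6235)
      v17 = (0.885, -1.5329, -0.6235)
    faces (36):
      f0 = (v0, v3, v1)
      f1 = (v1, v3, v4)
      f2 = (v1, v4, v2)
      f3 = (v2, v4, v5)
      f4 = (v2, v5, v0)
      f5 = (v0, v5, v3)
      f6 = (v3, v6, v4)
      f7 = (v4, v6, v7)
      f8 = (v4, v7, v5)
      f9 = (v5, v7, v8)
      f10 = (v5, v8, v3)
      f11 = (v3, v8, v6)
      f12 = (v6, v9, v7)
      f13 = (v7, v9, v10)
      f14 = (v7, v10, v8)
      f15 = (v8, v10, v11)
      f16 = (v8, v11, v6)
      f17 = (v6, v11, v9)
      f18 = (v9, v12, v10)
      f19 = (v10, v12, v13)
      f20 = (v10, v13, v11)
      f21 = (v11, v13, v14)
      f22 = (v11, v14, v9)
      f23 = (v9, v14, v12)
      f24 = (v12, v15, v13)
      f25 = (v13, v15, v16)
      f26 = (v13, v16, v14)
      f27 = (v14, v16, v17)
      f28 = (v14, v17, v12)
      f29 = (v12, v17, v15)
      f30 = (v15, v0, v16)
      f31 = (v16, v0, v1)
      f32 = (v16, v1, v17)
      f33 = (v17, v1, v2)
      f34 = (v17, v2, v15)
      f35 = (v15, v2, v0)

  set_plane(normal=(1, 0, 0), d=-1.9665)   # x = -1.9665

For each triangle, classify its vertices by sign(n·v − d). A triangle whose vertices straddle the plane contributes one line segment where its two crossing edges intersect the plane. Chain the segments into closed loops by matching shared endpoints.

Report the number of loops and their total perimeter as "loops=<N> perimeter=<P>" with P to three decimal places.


loops=1 perimeter=6.452

Straddling triangles (6 of 36):
  (v6,v9,v7) [+-+] → (-1.9665, 1.53028, 0)–(-1.9665, 0.68922, 0.280337)  len=0.8866
  (v7,v9,v10) [+-+] → (-1.9665, 0.68922, 0.280337)–(-1.9665, 0, 0.510058)  len=0.7265
  (v6,v11,v9) [++-] → (-1.9665, 0, -0.510058)–(-1.9665, 1.53028, 0)  len=1.6130
  (v9,v12,v10) [-++] → (-1.9665, -1.53028, 0)–(-1.9665, 0, 0.510058)  len=1.6130
  (v11,v14,v9) [++-] → (-1.9665, -0.68922, -0.280337)–(-1.9665, 0, -0.510058)  len=0.7265
  (v9,v14,v12) [-++] → (-1.9665, -0.68922, -0.280337)–(-1.9665, -1.53028, 0)  len=0.8866

Chained into 1 loop(s):
  loop 1: 6 segments, perimeter = 6.4522
Total perimeter = 6.452


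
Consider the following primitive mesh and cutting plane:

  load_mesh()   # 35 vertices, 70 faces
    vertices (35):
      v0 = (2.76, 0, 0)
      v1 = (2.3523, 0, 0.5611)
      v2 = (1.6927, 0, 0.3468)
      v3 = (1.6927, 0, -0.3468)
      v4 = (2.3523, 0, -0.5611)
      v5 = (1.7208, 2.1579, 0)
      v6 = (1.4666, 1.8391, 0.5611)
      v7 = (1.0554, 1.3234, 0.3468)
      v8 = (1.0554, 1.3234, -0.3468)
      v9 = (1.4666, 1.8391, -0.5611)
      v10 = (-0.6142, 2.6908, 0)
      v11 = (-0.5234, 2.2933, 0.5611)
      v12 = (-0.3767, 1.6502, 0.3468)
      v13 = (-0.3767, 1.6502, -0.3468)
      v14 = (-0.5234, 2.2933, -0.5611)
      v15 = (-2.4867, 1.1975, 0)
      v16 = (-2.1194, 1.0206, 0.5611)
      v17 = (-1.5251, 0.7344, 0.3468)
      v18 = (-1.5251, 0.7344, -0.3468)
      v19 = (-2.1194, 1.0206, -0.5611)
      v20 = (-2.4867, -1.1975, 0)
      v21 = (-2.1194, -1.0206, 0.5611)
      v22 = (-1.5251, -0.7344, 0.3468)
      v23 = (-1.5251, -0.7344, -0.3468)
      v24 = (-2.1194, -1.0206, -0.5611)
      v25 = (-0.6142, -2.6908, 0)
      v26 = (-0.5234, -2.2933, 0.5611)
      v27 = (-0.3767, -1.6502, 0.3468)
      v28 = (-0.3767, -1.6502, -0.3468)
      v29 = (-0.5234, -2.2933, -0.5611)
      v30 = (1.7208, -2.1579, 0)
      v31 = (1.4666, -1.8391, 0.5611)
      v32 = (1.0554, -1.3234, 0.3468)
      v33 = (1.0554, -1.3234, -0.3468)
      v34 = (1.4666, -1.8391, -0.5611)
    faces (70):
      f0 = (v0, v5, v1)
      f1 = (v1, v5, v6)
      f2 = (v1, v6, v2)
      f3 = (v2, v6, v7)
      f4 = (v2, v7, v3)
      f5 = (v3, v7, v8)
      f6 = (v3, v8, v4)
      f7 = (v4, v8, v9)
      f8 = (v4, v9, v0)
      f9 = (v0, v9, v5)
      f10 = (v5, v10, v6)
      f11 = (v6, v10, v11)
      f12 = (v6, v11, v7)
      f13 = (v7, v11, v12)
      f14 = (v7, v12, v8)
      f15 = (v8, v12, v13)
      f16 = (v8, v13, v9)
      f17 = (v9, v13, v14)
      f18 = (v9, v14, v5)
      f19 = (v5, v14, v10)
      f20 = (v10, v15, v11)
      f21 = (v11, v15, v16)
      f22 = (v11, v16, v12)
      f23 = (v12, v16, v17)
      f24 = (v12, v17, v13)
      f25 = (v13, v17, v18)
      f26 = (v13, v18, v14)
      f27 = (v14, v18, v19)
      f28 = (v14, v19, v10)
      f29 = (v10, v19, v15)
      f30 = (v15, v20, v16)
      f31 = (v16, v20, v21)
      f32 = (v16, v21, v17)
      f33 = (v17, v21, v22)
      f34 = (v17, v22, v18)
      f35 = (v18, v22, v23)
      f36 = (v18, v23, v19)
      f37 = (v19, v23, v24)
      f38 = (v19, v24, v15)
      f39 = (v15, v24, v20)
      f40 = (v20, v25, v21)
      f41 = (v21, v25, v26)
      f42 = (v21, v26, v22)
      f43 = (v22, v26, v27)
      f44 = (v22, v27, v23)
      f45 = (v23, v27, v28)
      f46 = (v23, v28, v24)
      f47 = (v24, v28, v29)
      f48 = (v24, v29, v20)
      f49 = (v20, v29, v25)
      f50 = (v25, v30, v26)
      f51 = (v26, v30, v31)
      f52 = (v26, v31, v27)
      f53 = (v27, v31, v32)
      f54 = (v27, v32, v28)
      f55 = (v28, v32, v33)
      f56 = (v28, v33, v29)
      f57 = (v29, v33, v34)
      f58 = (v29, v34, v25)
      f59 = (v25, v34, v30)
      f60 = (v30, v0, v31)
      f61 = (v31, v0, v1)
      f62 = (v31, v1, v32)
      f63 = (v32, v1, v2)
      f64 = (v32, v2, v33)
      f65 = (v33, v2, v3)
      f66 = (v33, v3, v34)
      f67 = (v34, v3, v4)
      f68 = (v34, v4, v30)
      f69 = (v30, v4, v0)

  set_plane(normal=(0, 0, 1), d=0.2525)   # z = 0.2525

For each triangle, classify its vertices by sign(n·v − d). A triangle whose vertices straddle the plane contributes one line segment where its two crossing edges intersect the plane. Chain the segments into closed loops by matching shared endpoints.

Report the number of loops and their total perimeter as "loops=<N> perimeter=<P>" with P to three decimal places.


Straddling triangles (28 of 70):
  (v0,v5,v1) [--+] → (2.00498, 1.18683, 0.2525)–(2.57653, 0, 0.2525)  len=1.3173
  (v1,v5,v6) [+-+] → (2.00498, 1.18683, 0.2525)–(1.60641, 2.01444, 0.2525)  len=0.9186
  (v2,v7,v3) [++-] → (1.14205, 1.14347, 0.2525)–(1.6927, 0, 0.2525)  len=1.2692
  (v3,v7,v8) [-+-] → (1.14205, 1.14347, 0.2525)–(1.0554, 1.3234, 0.2525)  len=0.1997
  (v5,v10,v6) [--+] → (0.322179, 2.30753, 0.2525)–(1.60641, 2.01444, 0.2525)  len=1.3172
  (v6,v10,v11) [+-+] → (0.322179, 2.30753, 0.2525)–(-0.573339, 2.51192, 0.2525)  len=0.9185
  (v7,v12,v8) [++-] → (-0.181996, 1.60577, 0.2525)–(1.0554, 1.3234, 0.2525)  len=1.2692
  (v8,v12,v13) [-+-] → (-0.181996, 1.60577, 0.2525)–(-0.3767, 1.6502, 0.2525)  len=0.1997
  (v10,v15,v11) [--+] → (-1.6032, 1.69062, 0.2525)–(-0.573339, 2.51192, 0.2525)  len=1.3172
  (v11,v15,v16) [+-+] → (-1.6032, 1.69062, 0.2525)–(-2.32141, 1.11789, 0.2525)  len=0.9186
  (v12,v17,v13) [++-] → (-1.36897, 0.85891, 0.2525)–(-0.3767, 1.6502, 0.2525)  len=1.2691
  (v13,v17,v18) [-+-] → (-1.36897, 0.85891, 0.2525)–(-1.5251, 0.7344, 0.2525)  len=0.1997
  (v15,v20,v16) [--+] → (-2.32141, -0.199335, 0.2525)–(-2.32141, 1.11789, 0.2525)  len=1.3172
  (v16,v20,v21) [+-+] → (-2.32141, -0.199335, 0.2525)–(-2.32141, -1.11789, 0.2525)  len=0.9186
  (v17,v22,v18) [++-] → (-1.5251, -0.534706, 0.2525)–(-1.5251, 0.7344, 0.2525)  len=1.2691
  (v18,v22,v23) [-+-] → (-1.5251, -0.534706, 0.2525)–(-1.5251, -0.7344, 0.2525)  len=0.1997
  (v20,v25,v21) [--+] → (-1.29155, -1.9392, 0.2525)–(-2.32141, -1.11789, 0.2525)  len=1.3172
  (v21,v25,v26) [+-+] → (-1.29155, -1.9392, 0.2525)–(-0.573339, -2.51192, 0.2525)  len=0.9186
  (v22,v27,v23) [++-] → (-0.532833, -1.52569, 0.2525)–(-1.5251, -0.7344, 0.2525)  len=1.2691
  (v23,v27,v28) [-+-] → (-0.532833, -1.52569, 0.2525)–(-0.3767, -1.6502, 0.2525)  len=0.1997
  (v25,v30,v26) [--+] → (0.71089, -2.21883, 0.2525)–(-0.573339, -2.51192, 0.2525)  len=1.3172
  (v26,v30,v31) [+-+] → (0.71089, -2.21883, 0.2525)–(1.60641, -2.01444, 0.2525)  len=0.9185
  (v27,v32,v28) [++-] → (0.860696, -1.36783, 0.2525)–(-0.3767, -1.6502, 0.2525)  len=1.2692
  (v28,v32,v33) [-+-] → (0.860696, -1.36783, 0.2525)–(1.0554, -1.3234, 0.2525)  len=0.1997
  (v30,v0,v31) [--+] → (2.17796, -0.827611, 0.2525)–(1.60641, -2.01444, 0.2525)  len=1.3173
  (v31,v0,v1) [+-+] → (2.17796, -0.827611, 0.2525)–(2.57653, 0, 0.2525)  len=0.9186
  (v32,v2,v33) [++-] → (1.60605, -0.179926, 0.2525)–(1.0554, -1.3234, 0.2525)  len=1.2692
  (v33,v2,v3) [-+-] → (1.60605, -0.179926, 0.2525)–(1.6927, 0, 0.2525)  len=0.1997

Chained into 2 loop(s):
  loop 1: 14 segments, perimeter = 15.6508
  loop 2: 14 segments, perimeter = 10.2820
Total perimeter = 25.933

loops=2 perimeter=25.933


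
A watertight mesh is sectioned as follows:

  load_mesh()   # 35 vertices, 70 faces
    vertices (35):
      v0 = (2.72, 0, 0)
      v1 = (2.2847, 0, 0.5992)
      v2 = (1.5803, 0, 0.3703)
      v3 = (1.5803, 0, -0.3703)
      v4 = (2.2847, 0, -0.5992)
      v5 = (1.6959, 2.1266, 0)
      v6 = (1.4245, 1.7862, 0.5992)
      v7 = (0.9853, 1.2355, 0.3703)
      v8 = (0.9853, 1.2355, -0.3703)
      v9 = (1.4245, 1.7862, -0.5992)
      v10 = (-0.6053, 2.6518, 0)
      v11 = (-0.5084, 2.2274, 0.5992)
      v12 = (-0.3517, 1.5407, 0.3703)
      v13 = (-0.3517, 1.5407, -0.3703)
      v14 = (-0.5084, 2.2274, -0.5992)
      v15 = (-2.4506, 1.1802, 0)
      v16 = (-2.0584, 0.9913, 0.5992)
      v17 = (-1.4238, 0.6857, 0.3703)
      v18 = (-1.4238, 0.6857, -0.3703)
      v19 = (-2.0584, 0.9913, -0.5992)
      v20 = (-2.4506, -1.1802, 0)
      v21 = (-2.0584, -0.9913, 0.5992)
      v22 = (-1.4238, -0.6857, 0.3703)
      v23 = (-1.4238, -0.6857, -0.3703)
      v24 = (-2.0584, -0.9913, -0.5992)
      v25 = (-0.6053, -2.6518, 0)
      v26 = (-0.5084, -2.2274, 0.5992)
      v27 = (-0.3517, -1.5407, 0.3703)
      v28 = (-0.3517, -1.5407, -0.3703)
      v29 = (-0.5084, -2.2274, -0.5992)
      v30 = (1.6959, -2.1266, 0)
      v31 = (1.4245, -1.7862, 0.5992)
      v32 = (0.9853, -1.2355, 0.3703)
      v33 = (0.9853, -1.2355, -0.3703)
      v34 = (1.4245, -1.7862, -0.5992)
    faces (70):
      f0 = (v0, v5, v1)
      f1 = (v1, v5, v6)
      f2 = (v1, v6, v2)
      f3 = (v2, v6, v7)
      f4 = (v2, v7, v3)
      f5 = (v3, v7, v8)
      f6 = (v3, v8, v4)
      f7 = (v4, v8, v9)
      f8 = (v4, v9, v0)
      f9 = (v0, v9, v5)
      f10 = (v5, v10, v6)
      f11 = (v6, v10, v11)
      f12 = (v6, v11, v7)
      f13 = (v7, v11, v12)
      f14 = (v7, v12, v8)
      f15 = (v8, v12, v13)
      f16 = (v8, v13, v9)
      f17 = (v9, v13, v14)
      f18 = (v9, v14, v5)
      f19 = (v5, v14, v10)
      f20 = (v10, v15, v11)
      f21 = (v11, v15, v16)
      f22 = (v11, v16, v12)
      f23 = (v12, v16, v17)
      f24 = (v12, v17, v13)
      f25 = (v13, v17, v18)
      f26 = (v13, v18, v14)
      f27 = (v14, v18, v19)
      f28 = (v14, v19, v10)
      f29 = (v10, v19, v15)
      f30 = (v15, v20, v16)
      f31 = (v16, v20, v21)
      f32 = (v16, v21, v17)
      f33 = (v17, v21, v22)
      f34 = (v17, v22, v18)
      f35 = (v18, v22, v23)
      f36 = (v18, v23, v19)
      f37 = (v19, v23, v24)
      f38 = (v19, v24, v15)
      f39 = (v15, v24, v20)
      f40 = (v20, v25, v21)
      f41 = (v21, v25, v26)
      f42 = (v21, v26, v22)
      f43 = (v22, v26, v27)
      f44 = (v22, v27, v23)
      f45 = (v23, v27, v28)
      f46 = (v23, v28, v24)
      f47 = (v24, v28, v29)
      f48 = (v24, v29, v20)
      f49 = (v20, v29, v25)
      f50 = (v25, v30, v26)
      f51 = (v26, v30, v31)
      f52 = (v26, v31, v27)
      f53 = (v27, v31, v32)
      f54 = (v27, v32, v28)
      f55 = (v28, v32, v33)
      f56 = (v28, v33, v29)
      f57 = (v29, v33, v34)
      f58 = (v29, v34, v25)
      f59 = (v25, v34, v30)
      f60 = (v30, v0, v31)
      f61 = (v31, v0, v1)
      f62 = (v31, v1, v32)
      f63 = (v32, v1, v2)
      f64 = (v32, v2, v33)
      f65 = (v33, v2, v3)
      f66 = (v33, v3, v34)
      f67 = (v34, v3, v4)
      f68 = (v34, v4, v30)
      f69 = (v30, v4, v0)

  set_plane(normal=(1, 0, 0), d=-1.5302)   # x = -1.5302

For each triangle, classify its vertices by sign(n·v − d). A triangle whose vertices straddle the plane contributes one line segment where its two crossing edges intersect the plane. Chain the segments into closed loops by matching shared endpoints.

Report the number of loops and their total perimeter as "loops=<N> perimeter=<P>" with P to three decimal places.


loops=1 perimeter=8.881

Straddling triangles (18 of 70):
  (v10,v15,v11) [+-+] → (-1.5302, 1.91421, 0)–(-1.5302, 1.67646, 0.283958)  len=0.3703
  (v11,v15,v16) [+--] → (-1.5302, 1.67646, 0.283958)–(-1.5302, 1.41253, 0.5992)  len=0.4111
  (v11,v16,v12) [+-+] → (-1.5302, 1.41253, 0.5992)–(-1.5302, 1.16133, 0.528359)  len=0.2610
  (v12,v16,v17) [+-+] → (-1.5302, 1.16133, 0.528359)–(-1.5302, 0.736938, 0.408678)  len=0.4409
  (v14,v18,v19) [++-] → (-1.5302, 0.736938, -0.408678)–(-1.5302, 1.41253, -0.5992)  len=0.7019
  (v14,v19,v10) [+-+] → (-1.5302, 1.41253, -0.5992)–(-1.5302, 1.59489, -0.381392)  len=0.2841
  (v10,v19,v15) [+--] → (-1.5302, 1.59489, -0.381392)–(-1.5302, 1.91421, 0)  len=0.4974
  (v16,v21,v17) [--+] → (-1.5302, 0.404526, 0.408678)–(-1.5302, 0.736938, 0.408678)  len=0.3324
  (v17,v21,v22) [+-+] → (-1.5302, 0.404526, 0.408678)–(-1.5302, -0.736938, 0.408678)  len=1.1415
  (v18,v23,v19) [++-] → (-1.5302, -0.404526, -0.408678)–(-1.5302, 0.736938, -0.408678)  len=1.1415
  (v19,v23,v24) [-+-] → (-1.5302, -0.404526, -0.408678)–(-1.5302, -0.736938, -0.408678)  len=0.3324
  (v20,v25,v21) [-+-] → (-1.5302, -1.91421, 0)–(-1.5302, -1.59489, 0.381392)  len=0.4974
  (v21,v25,v26) [-++] → (-1.5302, -1.59489, 0.381392)–(-1.5302, -1.41253, 0.5992)  len=0.2841
  (v21,v26,v22) [-++] → (-1.5302, -1.41253, 0.5992)–(-1.5302, -0.736938, 0.408678)  len=0.7019
  (v23,v28,v24) [++-] → (-1.5302, -1.16133, -0.528359)–(-1.5302, -0.736938, -0.408678)  len=0.4409
  (v24,v28,v29) [-++] → (-1.5302, -1.16133, -0.528359)–(-1.5302, -1.41253, -0.5992)  len=0.2610
  (v24,v29,v20) [-+-] → (-1.5302, -1.41253, -0.5992)–(-1.5302, -1.67646, -0.283958)  len=0.4111
  (v20,v29,v25) [-++] → (-1.5302, -1.67646, -0.283958)–(-1.5302, -1.91421, 0)  len=0.3703

Chained into 1 loop(s):
  loop 1: 18 segments, perimeter = 8.8815
Total perimeter = 8.881


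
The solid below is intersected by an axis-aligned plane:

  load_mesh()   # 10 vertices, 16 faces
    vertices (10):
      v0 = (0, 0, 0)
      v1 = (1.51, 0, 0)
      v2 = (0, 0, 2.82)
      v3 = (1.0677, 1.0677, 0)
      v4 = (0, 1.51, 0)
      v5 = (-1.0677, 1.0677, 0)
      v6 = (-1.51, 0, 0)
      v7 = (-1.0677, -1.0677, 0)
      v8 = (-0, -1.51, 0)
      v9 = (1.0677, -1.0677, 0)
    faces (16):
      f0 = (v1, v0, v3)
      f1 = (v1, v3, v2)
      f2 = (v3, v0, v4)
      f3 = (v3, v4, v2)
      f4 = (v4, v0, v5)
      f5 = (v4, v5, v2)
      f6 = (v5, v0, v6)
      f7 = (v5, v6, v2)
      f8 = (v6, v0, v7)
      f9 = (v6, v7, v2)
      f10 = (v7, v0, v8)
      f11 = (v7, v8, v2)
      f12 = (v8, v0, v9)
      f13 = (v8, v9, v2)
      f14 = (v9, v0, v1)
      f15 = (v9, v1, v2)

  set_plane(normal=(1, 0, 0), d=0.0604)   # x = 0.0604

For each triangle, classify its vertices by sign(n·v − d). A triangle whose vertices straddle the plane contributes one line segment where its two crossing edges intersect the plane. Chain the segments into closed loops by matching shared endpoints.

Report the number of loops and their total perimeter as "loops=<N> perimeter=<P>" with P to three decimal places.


loops=1 perimeter=9.158

Straddling triangles (8 of 16):
  (v1,v0,v3) [+-+] → (0.0604, 0, 0)–(0.0604, 0.0604, 0)  len=0.0604
  (v1,v3,v2) [++-] → (0.0604, 0.0604, 2.66047)–(0.0604, 0, 2.7072)  len=0.0764
  (v3,v0,v4) [+--] → (0.0604, 0.0604, 0)–(0.0604, 1.48498, 0)  len=1.4246
  (v3,v4,v2) [+--] → (0.0604, 1.48498, 0)–(0.0604, 0.0604, 2.66047)  len=3.0179
  (v8,v0,v9) [--+] → (0.0604, -0.0604, 0)–(0.0604, -1.48498, 0)  len=1.4246
  (v8,v9,v2) [-+-] → (0.0604, -1.48498, 0)–(0.0604, -0.0604, 2.66047)  len=3.0179
  (v9,v0,v1) [+-+] → (0.0604, -0.0604, 0)–(0.0604, 0, 0)  len=0.0604
  (v9,v1,v2) [++-] → (0.0604, 0, 2.7072)–(0.0604, -0.0604, 2.66047)  len=0.0764

Chained into 1 loop(s):
  loop 1: 8 segments, perimeter = 9.1584
Total perimeter = 9.158


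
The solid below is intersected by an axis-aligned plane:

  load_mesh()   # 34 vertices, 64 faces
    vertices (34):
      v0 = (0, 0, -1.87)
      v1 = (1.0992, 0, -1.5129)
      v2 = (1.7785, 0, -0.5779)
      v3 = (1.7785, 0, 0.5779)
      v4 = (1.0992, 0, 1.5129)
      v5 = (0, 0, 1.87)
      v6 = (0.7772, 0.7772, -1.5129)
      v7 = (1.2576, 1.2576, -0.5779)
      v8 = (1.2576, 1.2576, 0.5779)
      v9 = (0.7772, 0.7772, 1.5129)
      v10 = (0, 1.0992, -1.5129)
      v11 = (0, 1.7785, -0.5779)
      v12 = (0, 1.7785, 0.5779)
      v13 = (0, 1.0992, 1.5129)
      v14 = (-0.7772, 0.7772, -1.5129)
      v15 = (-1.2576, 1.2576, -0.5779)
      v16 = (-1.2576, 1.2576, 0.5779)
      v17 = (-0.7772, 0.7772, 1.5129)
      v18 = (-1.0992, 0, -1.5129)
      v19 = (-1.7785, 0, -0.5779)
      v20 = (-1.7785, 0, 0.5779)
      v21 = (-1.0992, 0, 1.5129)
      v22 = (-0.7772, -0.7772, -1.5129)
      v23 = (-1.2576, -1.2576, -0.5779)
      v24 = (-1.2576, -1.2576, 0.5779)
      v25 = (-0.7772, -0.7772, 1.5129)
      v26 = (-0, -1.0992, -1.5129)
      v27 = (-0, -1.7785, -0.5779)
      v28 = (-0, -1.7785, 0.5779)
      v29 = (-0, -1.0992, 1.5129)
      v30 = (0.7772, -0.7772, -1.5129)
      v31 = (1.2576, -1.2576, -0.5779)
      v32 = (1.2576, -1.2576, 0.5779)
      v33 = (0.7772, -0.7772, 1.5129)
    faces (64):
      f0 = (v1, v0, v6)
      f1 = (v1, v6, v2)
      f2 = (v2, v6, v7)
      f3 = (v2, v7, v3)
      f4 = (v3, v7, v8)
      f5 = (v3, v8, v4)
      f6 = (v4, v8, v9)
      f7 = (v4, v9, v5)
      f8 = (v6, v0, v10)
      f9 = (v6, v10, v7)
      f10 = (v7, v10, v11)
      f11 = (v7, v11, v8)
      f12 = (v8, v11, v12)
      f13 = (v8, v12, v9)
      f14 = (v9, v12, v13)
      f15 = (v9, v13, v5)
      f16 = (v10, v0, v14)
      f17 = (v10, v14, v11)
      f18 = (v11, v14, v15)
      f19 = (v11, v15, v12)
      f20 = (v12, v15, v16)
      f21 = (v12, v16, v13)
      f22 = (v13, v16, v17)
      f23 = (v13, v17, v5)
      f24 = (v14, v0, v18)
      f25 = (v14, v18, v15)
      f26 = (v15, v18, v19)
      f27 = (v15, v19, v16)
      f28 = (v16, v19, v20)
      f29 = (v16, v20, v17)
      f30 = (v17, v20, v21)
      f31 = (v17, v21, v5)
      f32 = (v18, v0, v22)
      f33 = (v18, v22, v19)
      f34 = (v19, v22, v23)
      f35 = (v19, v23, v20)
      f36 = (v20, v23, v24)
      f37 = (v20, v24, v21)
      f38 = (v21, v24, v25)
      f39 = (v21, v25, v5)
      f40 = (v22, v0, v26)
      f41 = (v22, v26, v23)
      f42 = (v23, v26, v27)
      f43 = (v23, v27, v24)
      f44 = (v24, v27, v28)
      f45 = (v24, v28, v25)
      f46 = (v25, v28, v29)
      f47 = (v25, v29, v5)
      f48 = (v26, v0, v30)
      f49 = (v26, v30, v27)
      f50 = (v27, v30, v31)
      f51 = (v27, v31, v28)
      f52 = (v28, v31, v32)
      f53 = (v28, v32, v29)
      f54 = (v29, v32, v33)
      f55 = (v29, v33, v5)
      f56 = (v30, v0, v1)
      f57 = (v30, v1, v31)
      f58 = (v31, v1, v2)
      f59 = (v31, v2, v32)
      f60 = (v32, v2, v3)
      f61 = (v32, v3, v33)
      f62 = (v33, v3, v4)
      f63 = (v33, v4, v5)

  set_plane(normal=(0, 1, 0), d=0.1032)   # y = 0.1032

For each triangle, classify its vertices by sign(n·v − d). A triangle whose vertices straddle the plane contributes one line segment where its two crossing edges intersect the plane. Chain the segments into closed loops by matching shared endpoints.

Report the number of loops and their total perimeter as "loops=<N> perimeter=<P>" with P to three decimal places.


Straddling triangles (20 of 64):
  (v1,v0,v6) [--+] → (0.1032, 0.1032, -1.82258)–(1.05644, 0.1032, -1.5129)  len=1.0023
  (v1,v6,v2) [-+-] → (1.05644, 0.1032, -1.5129)–(1.64554, 0.1032, -0.702053)  len=1.0023
  (v2,v6,v7) [-++] → (1.64554, 0.1032, -0.702053)–(1.73575, 0.1032, -0.5779)  len=0.1535
  (v2,v7,v3) [-+-] → (1.73575, 0.1032, -0.5779)–(1.73575, 0.1032, 0.483054)  len=1.0610
  (v3,v7,v8) [-++] → (1.73575, 0.1032, 0.483054)–(1.73575, 0.1032, 0.5779)  len=0.0948
  (v3,v8,v4) [-+-] → (1.73575, 0.1032, 0.5779)–(1.1122, 0.1032, 1.43617)  len=1.0609
  (v4,v8,v9) [-++] → (1.1122, 0.1032, 1.43617)–(1.05644, 0.1032, 1.5129)  len=0.0948
  (v4,v9,v5) [-+-] → (1.05644, 0.1032, 1.5129)–(0.1032, 0.1032, 1.82258)  len=1.0023
  (v6,v0,v10) [+-+] → (0.1032, 0.1032, -1.82258)–(0, 0.1032, -1.83647)  len=0.1041
  (v9,v13,v5) [++-] → (0, 0.1032, 1.83647)–(0.1032, 0.1032, 1.82258)  len=0.1041
  (v10,v0,v14) [+-+] → (0, 0.1032, -1.83647)–(-0.1032, 0.1032, -1.82258)  len=0.1041
  (v13,v17,v5) [++-] → (-0.1032, 0.1032, 1.82258)–(0, 0.1032, 1.83647)  len=0.1041
  (v14,v0,v18) [+--] → (-0.1032, 0.1032, -1.82258)–(-1.05644, 0.1032, -1.5129)  len=1.0023
  (v14,v18,v15) [+-+] → (-1.05644, 0.1032, -1.5129)–(-1.1122, 0.1032, -1.43617)  len=0.0948
  (v15,v18,v19) [+--] → (-1.1122, 0.1032, -1.43617)–(-1.73575, 0.1032, -0.5779)  len=1.0609
  (v15,v19,v16) [+-+] → (-1.73575, 0.1032, -0.5779)–(-1.73575, 0.1032, -0.483054)  len=0.0948
  (v16,v19,v20) [+--] → (-1.73575, 0.1032, -0.483054)–(-1.73575, 0.1032, 0.5779)  len=1.0610
  (v16,v20,v17) [+-+] → (-1.73575, 0.1032, 0.5779)–(-1.64554, 0.1032, 0.702053)  len=0.1535
  (v17,v20,v21) [+--] → (-1.64554, 0.1032, 0.702053)–(-1.05644, 0.1032, 1.5129)  len=1.0023
  (v17,v21,v5) [+--] → (-1.05644, 0.1032, 1.5129)–(-0.1032, 0.1032, 1.82258)  len=1.0023

Chained into 1 loop(s):
  loop 1: 20 segments, perimeter = 11.3601
Total perimeter = 11.360

loops=1 perimeter=11.360


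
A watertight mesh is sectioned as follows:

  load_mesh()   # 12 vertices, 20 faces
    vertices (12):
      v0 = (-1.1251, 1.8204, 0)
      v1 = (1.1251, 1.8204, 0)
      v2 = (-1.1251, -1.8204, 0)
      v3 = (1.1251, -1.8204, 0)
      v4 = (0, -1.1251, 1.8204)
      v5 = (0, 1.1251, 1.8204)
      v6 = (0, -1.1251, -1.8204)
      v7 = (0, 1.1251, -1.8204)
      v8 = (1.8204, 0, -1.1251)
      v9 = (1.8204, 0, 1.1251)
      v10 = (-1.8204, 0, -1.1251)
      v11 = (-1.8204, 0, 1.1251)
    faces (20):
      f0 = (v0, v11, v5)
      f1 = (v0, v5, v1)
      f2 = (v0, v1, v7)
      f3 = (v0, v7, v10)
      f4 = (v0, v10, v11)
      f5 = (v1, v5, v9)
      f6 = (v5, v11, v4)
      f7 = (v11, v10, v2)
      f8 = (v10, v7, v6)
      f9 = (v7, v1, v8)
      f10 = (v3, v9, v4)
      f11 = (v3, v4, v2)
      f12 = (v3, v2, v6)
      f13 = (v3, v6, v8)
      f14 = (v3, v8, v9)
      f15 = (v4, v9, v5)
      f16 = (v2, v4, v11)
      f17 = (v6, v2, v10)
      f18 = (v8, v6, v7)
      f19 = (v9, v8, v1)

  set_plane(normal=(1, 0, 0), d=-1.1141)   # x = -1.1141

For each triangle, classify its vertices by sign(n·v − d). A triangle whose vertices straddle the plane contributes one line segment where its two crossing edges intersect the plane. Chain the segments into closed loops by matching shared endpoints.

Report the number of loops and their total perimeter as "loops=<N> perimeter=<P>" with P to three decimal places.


Straddling triangles (10 of 20):
  (v0,v11,v5) [--+] → (-1.1141, 0.436529, 1.39487)–(-1.1141, 1.8136, 0.0177979)  len=1.9475
  (v0,v5,v1) [-++] → (-1.1141, 1.8136, 0.0177979)–(-1.1141, 1.8204, 0)  len=0.0191
  (v0,v1,v7) [-++] → (-1.1141, 1.8204, 0)–(-1.1141, 1.8136, -0.0177979)  len=0.0191
  (v0,v7,v10) [-+-] → (-1.1141, 1.8136, -0.0177979)–(-1.1141, 0.436529, -1.39487)  len=1.9475
  (v5,v11,v4) [+-+] → (-1.1141, 0.436529, 1.39487)–(-1.1141, -0.436529, 1.39487)  len=0.8731
  (v10,v7,v6) [-++] → (-1.1141, 0.436529, -1.39487)–(-1.1141, -0.436529, -1.39487)  len=0.8731
  (v3,v4,v2) [++-] → (-1.1141, -1.8136, 0.0177979)–(-1.1141, -1.8204, 0)  len=0.0191
  (v3,v2,v6) [+-+] → (-1.1141, -1.8204, 0)–(-1.1141, -1.8136, -0.0177979)  len=0.0191
  (v2,v4,v11) [-+-] → (-1.1141, -1.8136, 0.0177979)–(-1.1141, -0.436529, 1.39487)  len=1.9475
  (v6,v2,v10) [+--] → (-1.1141, -1.8136, -0.0177979)–(-1.1141, -0.436529, -1.39487)  len=1.9475

Chained into 1 loop(s):
  loop 1: 10 segments, perimeter = 9.6122
Total perimeter = 9.612

loops=1 perimeter=9.612


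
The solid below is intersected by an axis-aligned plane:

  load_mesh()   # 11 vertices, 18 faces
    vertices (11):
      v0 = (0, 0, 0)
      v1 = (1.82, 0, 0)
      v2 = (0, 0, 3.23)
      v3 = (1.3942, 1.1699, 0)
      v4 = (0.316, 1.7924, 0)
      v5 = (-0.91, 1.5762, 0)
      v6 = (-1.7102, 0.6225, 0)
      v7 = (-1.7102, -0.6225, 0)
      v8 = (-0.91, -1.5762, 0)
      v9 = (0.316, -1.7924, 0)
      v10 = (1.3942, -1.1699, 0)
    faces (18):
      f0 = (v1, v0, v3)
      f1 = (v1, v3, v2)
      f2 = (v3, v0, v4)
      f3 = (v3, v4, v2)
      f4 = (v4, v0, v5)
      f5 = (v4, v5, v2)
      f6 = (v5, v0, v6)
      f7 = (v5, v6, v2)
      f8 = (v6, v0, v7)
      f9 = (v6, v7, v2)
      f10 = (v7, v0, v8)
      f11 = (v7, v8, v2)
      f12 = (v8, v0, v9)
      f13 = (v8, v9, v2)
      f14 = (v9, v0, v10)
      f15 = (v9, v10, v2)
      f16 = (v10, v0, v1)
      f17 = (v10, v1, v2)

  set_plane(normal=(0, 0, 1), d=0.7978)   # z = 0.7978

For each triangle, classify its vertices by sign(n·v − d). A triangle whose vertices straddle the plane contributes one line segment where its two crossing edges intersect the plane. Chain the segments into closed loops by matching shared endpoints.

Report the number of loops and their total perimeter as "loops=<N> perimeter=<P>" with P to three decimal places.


loops=1 perimeter=8.437

Straddling triangles (9 of 18):
  (v1,v3,v2) [--+] → (1.04984, 0.880938, 0.7978)–(1.37047, 0, 0.7978)  len=0.9375
  (v3,v4,v2) [--+] → (0.237949, 1.34968, 0.7978)–(1.04984, 0.880938, 0.7978)  len=0.9375
  (v4,v5,v2) [--+] → (-0.685233, 1.18688, 0.7978)–(0.237949, 1.34968, 0.7978)  len=0.9374
  (v5,v6,v2) [--+] → (-1.28779, 0.468744, 0.7978)–(-0.685233, 1.18688, 0.7978)  len=0.9374
  (v6,v7,v2) [--+] → (-1.28779, -0.468744, 0.7978)–(-1.28779, 0.468744, 0.7978)  len=0.9375
  (v7,v8,v2) [--+] → (-0.685233, -1.18688, 0.7978)–(-1.28779, -0.468744, 0.7978)  len=0.9374
  (v8,v9,v2) [--+] → (0.237949, -1.34968, 0.7978)–(-0.685233, -1.18688, 0.7978)  len=0.9374
  (v9,v10,v2) [--+] → (1.04984, -0.880938, 0.7978)–(0.237949, -1.34968, 0.7978)  len=0.9375
  (v10,v1,v2) [--+] → (1.37047, 0, 0.7978)–(1.04984, -0.880938, 0.7978)  len=0.9375

Chained into 1 loop(s):
  loop 1: 9 segments, perimeter = 8.4371
Total perimeter = 8.437


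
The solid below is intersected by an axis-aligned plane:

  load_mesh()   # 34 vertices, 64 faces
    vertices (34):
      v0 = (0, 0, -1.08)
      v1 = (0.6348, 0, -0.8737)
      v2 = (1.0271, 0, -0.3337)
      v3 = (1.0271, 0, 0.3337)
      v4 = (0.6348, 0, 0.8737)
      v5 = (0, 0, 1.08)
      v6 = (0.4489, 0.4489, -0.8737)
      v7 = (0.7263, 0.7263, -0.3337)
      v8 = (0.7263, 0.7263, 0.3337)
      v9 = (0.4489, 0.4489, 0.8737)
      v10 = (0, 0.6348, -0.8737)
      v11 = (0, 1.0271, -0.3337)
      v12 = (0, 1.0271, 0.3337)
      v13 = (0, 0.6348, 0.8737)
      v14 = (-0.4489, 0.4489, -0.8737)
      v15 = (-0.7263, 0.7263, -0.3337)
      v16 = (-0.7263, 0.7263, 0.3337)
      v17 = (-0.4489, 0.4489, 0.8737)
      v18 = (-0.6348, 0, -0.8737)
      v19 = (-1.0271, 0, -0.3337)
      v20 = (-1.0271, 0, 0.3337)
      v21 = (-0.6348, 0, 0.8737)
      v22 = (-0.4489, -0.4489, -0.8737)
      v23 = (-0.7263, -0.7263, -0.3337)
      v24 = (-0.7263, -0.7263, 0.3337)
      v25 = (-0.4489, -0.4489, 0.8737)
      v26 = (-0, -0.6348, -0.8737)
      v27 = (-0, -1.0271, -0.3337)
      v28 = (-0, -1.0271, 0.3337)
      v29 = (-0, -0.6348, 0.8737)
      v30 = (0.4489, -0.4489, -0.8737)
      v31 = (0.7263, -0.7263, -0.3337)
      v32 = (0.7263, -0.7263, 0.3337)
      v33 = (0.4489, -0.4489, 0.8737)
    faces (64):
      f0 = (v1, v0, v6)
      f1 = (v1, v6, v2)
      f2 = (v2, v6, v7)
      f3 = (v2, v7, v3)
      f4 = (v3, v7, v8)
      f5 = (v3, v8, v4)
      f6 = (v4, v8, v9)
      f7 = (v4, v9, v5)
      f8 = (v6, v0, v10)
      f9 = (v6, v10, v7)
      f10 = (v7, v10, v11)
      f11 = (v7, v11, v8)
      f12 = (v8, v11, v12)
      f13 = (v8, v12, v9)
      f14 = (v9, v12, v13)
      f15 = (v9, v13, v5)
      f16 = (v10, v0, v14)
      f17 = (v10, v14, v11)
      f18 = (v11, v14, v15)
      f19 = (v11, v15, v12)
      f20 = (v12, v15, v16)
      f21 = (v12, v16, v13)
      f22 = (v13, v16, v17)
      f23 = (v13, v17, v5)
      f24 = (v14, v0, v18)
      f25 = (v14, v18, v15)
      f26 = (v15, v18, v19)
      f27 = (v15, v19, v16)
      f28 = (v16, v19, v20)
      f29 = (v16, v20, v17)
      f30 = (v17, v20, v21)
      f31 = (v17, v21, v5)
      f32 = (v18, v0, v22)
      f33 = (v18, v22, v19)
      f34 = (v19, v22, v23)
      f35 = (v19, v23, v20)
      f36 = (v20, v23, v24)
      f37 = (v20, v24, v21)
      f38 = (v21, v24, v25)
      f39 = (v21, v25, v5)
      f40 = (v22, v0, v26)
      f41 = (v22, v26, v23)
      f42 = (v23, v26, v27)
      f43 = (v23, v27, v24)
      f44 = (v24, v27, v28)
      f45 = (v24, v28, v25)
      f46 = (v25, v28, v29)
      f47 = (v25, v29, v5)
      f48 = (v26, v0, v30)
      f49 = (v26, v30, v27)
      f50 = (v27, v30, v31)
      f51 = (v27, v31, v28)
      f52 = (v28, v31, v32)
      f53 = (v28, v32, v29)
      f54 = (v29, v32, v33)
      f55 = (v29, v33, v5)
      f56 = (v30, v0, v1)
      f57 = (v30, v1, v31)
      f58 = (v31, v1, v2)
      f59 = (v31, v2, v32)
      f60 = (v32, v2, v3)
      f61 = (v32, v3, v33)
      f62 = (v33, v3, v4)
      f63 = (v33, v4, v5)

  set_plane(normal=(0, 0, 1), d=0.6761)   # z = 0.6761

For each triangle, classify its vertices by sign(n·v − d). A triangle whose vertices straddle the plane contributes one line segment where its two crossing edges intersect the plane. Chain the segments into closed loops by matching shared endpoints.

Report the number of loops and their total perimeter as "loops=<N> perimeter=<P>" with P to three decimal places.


loops=1 perimeter=4.766

Straddling triangles (16 of 64):
  (v3,v8,v4) [--+] → (0.668282, 0.265772, 0.6761)–(0.778353, 0, 0.6761)  len=0.2877
  (v4,v8,v9) [+-+] → (0.668282, 0.265772, 0.6761)–(0.550408, 0.550408, 0.6761)  len=0.3081
  (v8,v12,v9) [--+] → (0.284636, 0.660478, 0.6761)–(0.550408, 0.550408, 0.6761)  len=0.2877
  (v9,v12,v13) [+-+] → (0.284636, 0.660478, 0.6761)–(0, 0.778353, 0.6761)  len=0.3081
  (v12,v16,v13) [--+] → (-0.265772, 0.668282, 0.6761)–(0, 0.778353, 0.6761)  len=0.2877
  (v13,v16,v17) [+-+] → (-0.265772, 0.668282, 0.6761)–(-0.550408, 0.550408, 0.6761)  len=0.3081
  (v16,v20,v17) [--+] → (-0.660478, 0.284636, 0.6761)–(-0.550408, 0.550408, 0.6761)  len=0.2877
  (v17,v20,v21) [+-+] → (-0.660478, 0.284636, 0.6761)–(-0.778353, 0, 0.6761)  len=0.3081
  (v20,v24,v21) [--+] → (-0.668282, -0.265772, 0.6761)–(-0.778353, 0, 0.6761)  len=0.2877
  (v21,v24,v25) [+-+] → (-0.668282, -0.265772, 0.6761)–(-0.550408, -0.550408, 0.6761)  len=0.3081
  (v24,v28,v25) [--+] → (-0.284636, -0.660478, 0.6761)–(-0.550408, -0.550408, 0.6761)  len=0.2877
  (v25,v28,v29) [+-+] → (-0.284636, -0.660478, 0.6761)–(0, -0.778353, 0.6761)  len=0.3081
  (v28,v32,v29) [--+] → (0.265772, -0.668282, 0.6761)–(0, -0.778353, 0.6761)  len=0.2877
  (v29,v32,v33) [+-+] → (0.265772, -0.668282, 0.6761)–(0.550408, -0.550408, 0.6761)  len=0.3081
  (v32,v3,v33) [--+] → (0.660478, -0.284636, 0.6761)–(0.550408, -0.550408, 0.6761)  len=0.2877
  (v33,v3,v4) [+-+] → (0.660478, -0.284636, 0.6761)–(0.778353, 0, 0.6761)  len=0.3081

Chained into 1 loop(s):
  loop 1: 16 segments, perimeter = 4.7659
Total perimeter = 4.766


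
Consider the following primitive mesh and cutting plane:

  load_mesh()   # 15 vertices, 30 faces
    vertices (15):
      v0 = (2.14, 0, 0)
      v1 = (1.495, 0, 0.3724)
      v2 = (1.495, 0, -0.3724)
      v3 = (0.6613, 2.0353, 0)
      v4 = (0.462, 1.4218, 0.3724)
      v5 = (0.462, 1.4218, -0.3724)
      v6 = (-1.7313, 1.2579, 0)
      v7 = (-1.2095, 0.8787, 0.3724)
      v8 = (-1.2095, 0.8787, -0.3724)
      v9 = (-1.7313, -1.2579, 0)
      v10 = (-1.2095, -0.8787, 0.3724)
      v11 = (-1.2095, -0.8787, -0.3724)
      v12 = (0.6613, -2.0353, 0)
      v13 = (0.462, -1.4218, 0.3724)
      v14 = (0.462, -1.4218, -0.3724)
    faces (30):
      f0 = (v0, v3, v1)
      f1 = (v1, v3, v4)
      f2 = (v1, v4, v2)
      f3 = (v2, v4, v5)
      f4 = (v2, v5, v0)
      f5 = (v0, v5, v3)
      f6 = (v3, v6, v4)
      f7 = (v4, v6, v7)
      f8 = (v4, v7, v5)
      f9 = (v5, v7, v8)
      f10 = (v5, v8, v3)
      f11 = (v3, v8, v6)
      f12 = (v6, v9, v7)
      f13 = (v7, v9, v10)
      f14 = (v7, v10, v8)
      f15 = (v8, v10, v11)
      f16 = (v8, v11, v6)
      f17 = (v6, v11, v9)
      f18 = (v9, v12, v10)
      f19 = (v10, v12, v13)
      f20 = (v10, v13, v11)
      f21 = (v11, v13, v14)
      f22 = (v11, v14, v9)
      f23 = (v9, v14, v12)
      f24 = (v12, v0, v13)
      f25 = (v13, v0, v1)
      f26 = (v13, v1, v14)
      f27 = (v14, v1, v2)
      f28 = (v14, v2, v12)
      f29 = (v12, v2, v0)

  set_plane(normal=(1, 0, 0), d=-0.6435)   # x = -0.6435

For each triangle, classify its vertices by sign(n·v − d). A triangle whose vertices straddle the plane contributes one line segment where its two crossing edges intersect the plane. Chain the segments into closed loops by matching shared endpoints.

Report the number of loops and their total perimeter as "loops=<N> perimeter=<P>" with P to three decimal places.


Straddling triangles (12 of 30):
  (v3,v6,v4) [+-+] → (-0.6435, 1.61135, 0)–(-0.6435, 1.33919, 0.184697)  len=0.3289
  (v4,v6,v7) [+--] → (-0.6435, 1.33919, 0.184697)–(-0.6435, 1.0626, 0.3724)  len=0.3343
  (v4,v7,v5) [+-+] → (-0.6435, 1.0626, 0.3724)–(-0.6435, 1.0626, 0.120197)  len=0.2522
  (v5,v7,v8) [+--] → (-0.6435, 1.0626, 0.120197)–(-0.6435, 1.0626, -0.3724)  len=0.4926
  (v5,v8,v3) [+-+] → (-0.6435, 1.0626, -0.3724)–(-0.6435, 1.22862, -0.259732)  len=0.2006
  (v3,v8,v6) [+--] → (-0.6435, 1.22862, -0.259732)–(-0.6435, 1.61135, 0)  len=0.4625
  (v9,v12,v10) [-+-] → (-0.6435, -1.61135, 0)–(-0.6435, -1.22862, 0.259732)  len=0.4625
  (v10,v12,v13) [-++] → (-0.6435, -1.22862, 0.259732)–(-0.6435, -1.0626, 0.3724)  len=0.2006
  (v10,v13,v11) [-+-] → (-0.6435, -1.0626, 0.3724)–(-0.6435, -1.0626, -0.120197)  len=0.4926
  (v11,v13,v14) [-++] → (-0.6435, -1.0626, -0.120197)–(-0.6435, -1.0626, -0.3724)  len=0.2522
  (v11,v14,v9) [-+-] → (-0.6435, -1.0626, -0.3724)–(-0.6435, -1.33919, -0.184697)  len=0.3343
  (v9,v14,v12) [-++] → (-0.6435, -1.33919, -0.184697)–(-0.6435, -1.61135, 0)  len=0.3289

Chained into 2 loop(s):
  loop 1: 6 segments, perimeter = 2.0711
  loop 2: 6 segments, perimeter = 2.0711
Total perimeter = 4.142

loops=2 perimeter=4.142


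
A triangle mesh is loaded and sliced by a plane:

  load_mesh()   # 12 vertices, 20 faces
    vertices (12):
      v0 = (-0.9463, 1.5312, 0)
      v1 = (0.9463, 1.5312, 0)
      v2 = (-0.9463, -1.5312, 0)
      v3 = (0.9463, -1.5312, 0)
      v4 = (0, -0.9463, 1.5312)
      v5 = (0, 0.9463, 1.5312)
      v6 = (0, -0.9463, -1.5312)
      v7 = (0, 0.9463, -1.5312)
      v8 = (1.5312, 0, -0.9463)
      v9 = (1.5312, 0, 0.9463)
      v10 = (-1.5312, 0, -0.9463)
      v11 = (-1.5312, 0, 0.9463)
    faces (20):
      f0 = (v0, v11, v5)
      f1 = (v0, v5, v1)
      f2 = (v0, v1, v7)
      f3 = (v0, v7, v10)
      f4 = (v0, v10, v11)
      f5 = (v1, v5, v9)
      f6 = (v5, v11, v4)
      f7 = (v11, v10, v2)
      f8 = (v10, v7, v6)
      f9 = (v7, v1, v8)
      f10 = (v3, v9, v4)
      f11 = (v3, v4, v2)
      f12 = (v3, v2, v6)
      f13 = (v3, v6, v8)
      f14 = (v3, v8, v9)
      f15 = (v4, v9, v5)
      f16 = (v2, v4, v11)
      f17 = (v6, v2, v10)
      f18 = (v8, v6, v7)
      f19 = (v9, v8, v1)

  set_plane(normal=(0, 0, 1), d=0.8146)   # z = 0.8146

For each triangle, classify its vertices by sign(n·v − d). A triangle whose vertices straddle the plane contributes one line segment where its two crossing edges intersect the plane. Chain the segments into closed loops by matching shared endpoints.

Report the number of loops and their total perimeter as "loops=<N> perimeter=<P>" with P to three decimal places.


Straddling triangles (10 of 20):
  (v0,v11,v5) [-++] → (-1.4498, 0.213103, 0.8146)–(-0.442867, 1.22003, 0.8146)  len=1.4240
  (v0,v5,v1) [-+-] → (-0.442867, 1.22003, 0.8146)–(0.442867, 1.22003, 0.8146)  len=0.8857
  (v0,v10,v11) [--+] → (-1.5312, 0, 0.8146)–(-1.4498, 0.213103, 0.8146)  len=0.2281
  (v1,v5,v9) [-++] → (0.442867, 1.22003, 0.8146)–(1.4498, 0.213103, 0.8146)  len=1.4240
  (v11,v10,v2) [+--] → (-1.5312, 0, 0.8146)–(-1.4498, -0.213103, 0.8146)  len=0.2281
  (v3,v9,v4) [-++] → (1.4498, -0.213103, 0.8146)–(0.442867, -1.22003, 0.8146)  len=1.4240
  (v3,v4,v2) [-+-] → (0.442867, -1.22003, 0.8146)–(-0.442867, -1.22003, 0.8146)  len=0.8857
  (v3,v8,v9) [--+] → (1.5312, 0, 0.8146)–(1.4498, -0.213103, 0.8146)  len=0.2281
  (v2,v4,v11) [-++] → (-0.442867, -1.22003, 0.8146)–(-1.4498, -0.213103, 0.8146)  len=1.4240
  (v9,v8,v1) [+--] → (1.5312, 0, 0.8146)–(1.4498, 0.213103, 0.8146)  len=0.2281

Chained into 1 loop(s):
  loop 1: 10 segments, perimeter = 8.3800
Total perimeter = 8.380

loops=1 perimeter=8.380


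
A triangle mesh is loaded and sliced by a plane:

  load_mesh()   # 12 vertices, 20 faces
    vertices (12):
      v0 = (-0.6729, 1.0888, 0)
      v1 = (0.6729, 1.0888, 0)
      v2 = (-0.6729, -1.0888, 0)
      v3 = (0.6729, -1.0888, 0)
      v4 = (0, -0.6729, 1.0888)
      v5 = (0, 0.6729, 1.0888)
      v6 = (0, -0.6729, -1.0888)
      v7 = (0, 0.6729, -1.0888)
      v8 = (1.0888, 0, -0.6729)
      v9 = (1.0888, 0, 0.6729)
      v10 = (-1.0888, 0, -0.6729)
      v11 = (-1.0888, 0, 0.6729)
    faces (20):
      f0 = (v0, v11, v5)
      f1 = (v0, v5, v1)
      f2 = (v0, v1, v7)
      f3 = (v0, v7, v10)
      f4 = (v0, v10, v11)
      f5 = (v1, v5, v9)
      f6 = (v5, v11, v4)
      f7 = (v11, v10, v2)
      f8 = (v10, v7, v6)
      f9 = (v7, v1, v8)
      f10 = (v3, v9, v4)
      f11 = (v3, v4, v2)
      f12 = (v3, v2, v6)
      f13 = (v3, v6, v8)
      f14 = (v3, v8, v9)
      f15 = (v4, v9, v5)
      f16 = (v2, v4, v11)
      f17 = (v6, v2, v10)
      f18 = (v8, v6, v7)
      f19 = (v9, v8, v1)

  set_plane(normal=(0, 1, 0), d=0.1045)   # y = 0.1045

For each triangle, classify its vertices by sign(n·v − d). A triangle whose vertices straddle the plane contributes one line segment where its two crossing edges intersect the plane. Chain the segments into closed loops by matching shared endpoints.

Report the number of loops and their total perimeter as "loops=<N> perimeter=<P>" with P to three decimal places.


loops=1 perimeter=7.102

Straddling triangles (10 of 20):
  (v0,v11,v5) [+-+] → (-1.04888, 0.1045, 0.608317)–(-0.919712, 0.1045, 0.737488)  len=0.1827
  (v0,v7,v10) [++-] → (-0.919712, 0.1045, -0.737488)–(-1.04888, 0.1045, -0.608317)  len=0.1827
  (v0,v10,v11) [+--] → (-1.04888, 0.1045, -0.608317)–(-1.04888, 0.1045, 0.608317)  len=1.2166
  (v1,v5,v9) [++-] → (0.919712, 0.1045, 0.737488)–(1.04888, 0.1045, 0.608317)  len=0.1827
  (v5,v11,v4) [+--] → (-0.919712, 0.1045, 0.737488)–(0, 0.1045, 1.0888)  len=0.9845
  (v10,v7,v6) [-+-] → (-0.919712, 0.1045, -0.737488)–(0, 0.1045, -1.0888)  len=0.9845
  (v7,v1,v8) [++-] → (1.04888, 0.1045, -0.608317)–(0.919712, 0.1045, -0.737488)  len=0.1827
  (v4,v9,v5) [--+] → (0.919712, 0.1045, 0.737488)–(0, 0.1045, 1.0888)  len=0.9845
  (v8,v6,v7) [--+] → (0, 0.1045, -1.0888)–(0.919712, 0.1045, -0.737488)  len=0.9845
  (v9,v8,v1) [--+] → (1.04888, 0.1045, -0.608317)–(1.04888, 0.1045, 0.608317)  len=1.2166

Chained into 1 loop(s):
  loop 1: 10 segments, perimeter = 7.1021
Total perimeter = 7.102


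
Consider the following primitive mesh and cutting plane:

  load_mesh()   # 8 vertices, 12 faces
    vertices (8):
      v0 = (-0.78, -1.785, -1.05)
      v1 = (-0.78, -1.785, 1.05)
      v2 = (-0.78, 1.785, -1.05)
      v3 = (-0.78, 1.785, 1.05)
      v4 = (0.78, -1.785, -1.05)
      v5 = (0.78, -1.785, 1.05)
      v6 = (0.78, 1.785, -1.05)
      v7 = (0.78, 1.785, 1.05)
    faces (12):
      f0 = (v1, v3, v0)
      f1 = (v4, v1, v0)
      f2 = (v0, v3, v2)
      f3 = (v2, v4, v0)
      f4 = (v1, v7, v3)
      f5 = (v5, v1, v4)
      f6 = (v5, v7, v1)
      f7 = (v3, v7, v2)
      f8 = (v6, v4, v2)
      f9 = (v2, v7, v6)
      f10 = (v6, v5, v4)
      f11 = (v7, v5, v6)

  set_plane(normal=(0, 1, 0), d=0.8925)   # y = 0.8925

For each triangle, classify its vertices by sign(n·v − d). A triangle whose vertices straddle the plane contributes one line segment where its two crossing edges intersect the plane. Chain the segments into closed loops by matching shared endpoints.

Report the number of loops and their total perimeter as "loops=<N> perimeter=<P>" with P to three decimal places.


loops=1 perimeter=7.320

Straddling triangles (8 of 12):
  (v1,v3,v0) [-+-] → (-0.78, 0.8925, 1.05)–(-0.78, 0.8925, 0.525)  len=0.5250
  (v0,v3,v2) [-++] → (-0.78, 0.8925, 0.525)–(-0.78, 0.8925, -1.05)  len=1.5750
  (v2,v4,v0) [+--] → (-0.39, 0.8925, -1.05)–(-0.78, 0.8925, -1.05)  len=0.3900
  (v1,v7,v3) [-++] → (0.39, 0.8925, 1.05)–(-0.78, 0.8925, 1.05)  len=1.1700
  (v5,v7,v1) [-+-] → (0.78, 0.8925, 1.05)–(0.39, 0.8925, 1.05)  len=0.3900
  (v6,v4,v2) [+-+] → (0.78, 0.8925, -1.05)–(-0.39, 0.8925, -1.05)  len=1.1700
  (v6,v5,v4) [+--] → (0.78, 0.8925, -0.525)–(0.78, 0.8925, -1.05)  len=0.5250
  (v7,v5,v6) [+-+] → (0.78, 0.8925, 1.05)–(0.78, 0.8925, -0.525)  len=1.5750

Chained into 1 loop(s):
  loop 1: 8 segments, perimeter = 7.3200
Total perimeter = 7.320
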